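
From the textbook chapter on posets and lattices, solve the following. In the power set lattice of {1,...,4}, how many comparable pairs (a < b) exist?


A comparable pair {a,b} has a < b or b < a in the order.
Count unordered pairs where one element is strictly below the other.
Examples: {{},{1}}, {{},{2}}, {{},{3}}, {{},{4}}, ...
Total comparable pairs: 65


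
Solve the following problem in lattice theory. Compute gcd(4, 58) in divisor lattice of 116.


In a divisor lattice, meet = gcd (greatest common divisor).
By Euclidean algorithm or factoring: gcd(4,58) = 2


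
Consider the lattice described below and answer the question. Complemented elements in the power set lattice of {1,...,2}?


An element a is complemented if some b has a meet b = bottom, a join b = top.
every subset A has complement S\A, so all elements are complemented.
Complemented elements: {}, {1}, {2}, {1,2}
Count: 4


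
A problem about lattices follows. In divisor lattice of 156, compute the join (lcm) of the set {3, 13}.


In a divisor lattice, join = lcm (least common multiple).
Compute lcm iteratively: start with first element, then lcm(current, next).
Elements: [3, 13]
lcm(3,13) = 39
Final lcm = 39


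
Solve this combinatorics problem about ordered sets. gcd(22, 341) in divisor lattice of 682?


Meet=gcd.
gcd(22,341)=11


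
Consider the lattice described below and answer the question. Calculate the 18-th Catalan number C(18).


C(n) = C(2n, n) / (n+1).
C(36, 18) = 9075135300
C(18) = 9075135300 / 19 = 477638700


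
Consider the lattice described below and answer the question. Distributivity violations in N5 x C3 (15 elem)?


Distributive law: a ^ (b v c) = (a ^ b) v (a ^ c).
Check all 15^3 = 3375 ordered triples (a,b,c).
  e.g. a=(b,0), b=(a,0), c=(c,0): lhs=(b,0) != rhs=(a,0)
  e.g. a=(b,0), b=(a,0), c=(c,1): lhs=(b,0) != rhs=(a,0)
Total violating triples: 54


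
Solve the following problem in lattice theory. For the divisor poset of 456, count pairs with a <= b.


The order relation is {(a,b) : a <= b}, reflexive so it includes (a,a).
Examples: (1,1), (1,114), (1,12), (1,152), (1,19), ...
Total ordered pairs: 90


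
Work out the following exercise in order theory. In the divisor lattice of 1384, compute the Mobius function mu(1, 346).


In a divisor lattice, mu(a,b) = mu(b/a) where mu is the classical Mobius function.
b/a = 346/1 = 346
Prime factorization of 346: primes [2, 173]
346 is squarefree with 2 prime factor(s), so mu(346) = (-1)^2 = 1


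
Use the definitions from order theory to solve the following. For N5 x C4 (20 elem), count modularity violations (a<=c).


Modular law: if a <= c then a v (b ^ c) = (a v b) ^ c.
Check all triples (a,b,c) with a <= c among 20 elements.
  e.g. a=(a,0), b=(c,0), c=(b,0): lhs=(a,0) != rhs=(b,0)
  e.g. a=(a,0), b=(c,1), c=(b,0): lhs=(a,0) != rhs=(b,0)
Total violating triples: 40


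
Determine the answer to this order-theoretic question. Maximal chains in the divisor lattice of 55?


A maximal chain goes from the minimum element to a maximal element via cover relations.
Counting all min-to-max paths in the cover graph.
Total maximal chains: 2


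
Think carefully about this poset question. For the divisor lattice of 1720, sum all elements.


sigma(n) = sum of divisors.
Divisors of 1720: [1, 2, 4, 5, 8, 10, 20, 40, 43, 86, 172, 215, 344, 430, 860, 1720]
Sum = 3960


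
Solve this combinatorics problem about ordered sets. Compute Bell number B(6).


B(n) = number of set partitions of an n-element set.
B(n) satisfies the recurrence: B(n+1) = sum_k C(n,k)*B(k).
B(6) = 203


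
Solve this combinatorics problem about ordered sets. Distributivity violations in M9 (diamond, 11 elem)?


Distributive law: a ^ (b v c) = (a ^ b) v (a ^ c).
Check all 11^3 = 1331 ordered triples (a,b,c).
  e.g. a=a1, b=a2, c=a3: lhs=a1 != rhs=0
  e.g. a=a1, b=a2, c=a4: lhs=a1 != rhs=0
Total violating triples: 504


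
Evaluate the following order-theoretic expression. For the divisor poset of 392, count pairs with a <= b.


The order relation is {(a,b) : a <= b}, reflexive so it includes (a,a).
Examples: (1,1), (1,14), (1,196), (1,2), (1,28), ...
Total ordered pairs: 60


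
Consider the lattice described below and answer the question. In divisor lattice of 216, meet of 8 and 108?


In a divisor lattice, meet = gcd (greatest common divisor).
By Euclidean algorithm or factoring: gcd(8,108) = 4


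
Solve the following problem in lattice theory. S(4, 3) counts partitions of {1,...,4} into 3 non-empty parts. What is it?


S(n,k) = k*S(n-1,k) + S(n-1,k-1).
S(3,3) = 1, S(3,2) = 3
S(4,3) = 3*1 + 3 = 3 + 3
S(4,3) = 6


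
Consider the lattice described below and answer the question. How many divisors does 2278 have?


Divisors of 2278: [1, 2, 17, 34, 67, 134, 1139, 2278]
Count: 8


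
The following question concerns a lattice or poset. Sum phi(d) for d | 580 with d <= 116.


Divisors of 580 up to 116: [1, 2, 4, 5, 10, 20, 29, 58, 116]
phi values: [1, 1, 2, 4, 4, 8, 28, 28, 56]
Sum = 132


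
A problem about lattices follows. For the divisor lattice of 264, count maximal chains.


A maximal chain goes from the minimum element to a maximal element via cover relations.
Counting all min-to-max paths in the cover graph.
Total maximal chains: 20


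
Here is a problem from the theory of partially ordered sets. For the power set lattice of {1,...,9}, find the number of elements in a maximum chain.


A chain is a totally ordered subset; we count the number of elements in a maximum chain.
Compute, for each element x, the size of the longest chain ending at x:
  {}: 1
  {1}: 2
  {2}: 2
  {3}: 2
  {4}: 2
  {5}: 2
  ...
A maximum chain: {} < {1} < {1,2} < {1,2,3} < {1,2,3,4} < {1,2,3,4,5} < {1,2,3,4,5,6} < {1,2,3,4,5,6,7} < {1,2,3,4,5,6,7,8} < {1,2,3,4,5,6,7,8,9}
Number of elements in the longest chain: 10


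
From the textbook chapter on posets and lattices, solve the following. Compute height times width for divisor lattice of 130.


Height = length of longest chain minus 1; width = size of largest antichain.
A maximum chain: 1 | 13 | 65 | 130  (height 3).
A maximum antichain: {2, 5, 13}  (width 3).
Product = 3 * 3 = 9


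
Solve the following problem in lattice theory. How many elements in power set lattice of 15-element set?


Power set = 2^n.
2^15 = 32768


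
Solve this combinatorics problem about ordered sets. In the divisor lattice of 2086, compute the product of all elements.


Divisors of 2086: [1, 2, 7, 14, 149, 298, 1043, 2086]
Product = n^(d(n)/2) = 2086^(8/2)
Product = 18934647148816


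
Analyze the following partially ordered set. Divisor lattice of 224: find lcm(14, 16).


In a divisor lattice, join = lcm (least common multiple).
gcd(14,16) = 2
lcm(14,16) = 14*16/gcd = 224/2 = 112


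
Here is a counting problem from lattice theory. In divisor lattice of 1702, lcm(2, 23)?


Join=lcm.
gcd(2,23)=1
lcm=46


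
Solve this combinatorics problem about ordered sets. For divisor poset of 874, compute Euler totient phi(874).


phi(n) = n * prod_{p|n} (1 - 1/p).
Prime divisors of 874: [2, 19, 23]
phi(874) = 874 * (1 - 1/2) * (1 - 1/19) * (1 - 1/23)
phi(874) = 396


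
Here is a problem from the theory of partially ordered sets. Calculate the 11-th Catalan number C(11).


C(n) = C(2n, n) / (n+1).
C(22, 11) = 705432
C(11) = 705432 / 12 = 58786


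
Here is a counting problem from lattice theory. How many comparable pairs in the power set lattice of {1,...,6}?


A comparable pair {a,b} has a < b or b < a in the order.
Count unordered pairs where one element is strictly below the other.
Examples: {{},{1}}, {{},{2}}, {{},{3}}, {{},{4}}, ...
Total comparable pairs: 665


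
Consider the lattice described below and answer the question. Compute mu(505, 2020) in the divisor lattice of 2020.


In a divisor lattice, mu(a,b) = mu(b/a) where mu is the classical Mobius function.
b/a = 2020/505 = 4
Prime factorization of 4: primes [2]
4 is not squarefree, so mu(4) = 0


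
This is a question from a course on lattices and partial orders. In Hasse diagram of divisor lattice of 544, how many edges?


A cover relation a -< b holds when a < b with no c strictly between.
Cover relations:
  1 -< 2
  1 -< 17
  2 -< 4
  2 -< 34
  4 -< 8
  4 -< 68
  8 -< 16
  8 -< 136
  ...8 more
Total: 16


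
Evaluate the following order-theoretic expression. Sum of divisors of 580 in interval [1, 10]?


Interval [1,10] in divisors of 580: [1, 2, 5, 10]
Sum = 18


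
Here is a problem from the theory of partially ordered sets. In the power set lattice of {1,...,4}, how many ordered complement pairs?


Complement pair (a,b): a meet b = bottom, a join b = top.
Here: A intersect B = {} and A union B = {1,...,4}.
Pairs found: ({},{1,2,3,4}), ({1},{2,3,4}), ({2},{1,3,4}), ({3},{1,2,4}), ... (12 more)
Total ordered pairs: 16


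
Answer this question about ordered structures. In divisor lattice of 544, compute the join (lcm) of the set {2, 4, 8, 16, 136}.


In a divisor lattice, join = lcm (least common multiple).
Compute lcm iteratively: start with first element, then lcm(current, next).
Elements: [2, 4, 8, 16, 136]
lcm(2,4) = 4
lcm(4,8) = 8
lcm(8,16) = 16
lcm(16,136) = 272
Final lcm = 272


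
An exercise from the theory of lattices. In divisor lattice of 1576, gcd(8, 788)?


Meet=gcd.
gcd(8,788)=4


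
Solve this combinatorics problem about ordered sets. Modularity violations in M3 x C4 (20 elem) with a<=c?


Modular law: if a <= c then a v (b ^ c) = (a v b) ^ c.
Check all triples (a,b,c) with a <= c among 20 elements.
This lattice is modular (diamonds M_m and their chain-products are modular).
Total violating triples: 0


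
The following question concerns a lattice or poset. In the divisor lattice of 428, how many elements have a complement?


An element a is complemented if some b has a meet b = bottom, a join b = top.
a is complemented iff gcd(a, n/a)=1, i.e. a is a unitary divisor of 428.
Complemented elements: 1, 4, 107, 428
Count: 4


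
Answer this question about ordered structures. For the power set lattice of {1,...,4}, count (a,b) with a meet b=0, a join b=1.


Complement pair (a,b): a meet b = bottom, a join b = top.
Here: A intersect B = {} and A union B = {1,...,4}.
Pairs found: ({},{1,2,3,4}), ({1},{2,3,4}), ({2},{1,3,4}), ({3},{1,2,4}), ... (12 more)
Total ordered pairs: 16


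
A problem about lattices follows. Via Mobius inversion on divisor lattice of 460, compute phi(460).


phi(n) = n * prod_{p|n} (1 - 1/p).
Prime divisors of 460: [2, 5, 23]
phi(460) = 460 * (1 - 1/2) * (1 - 1/5) * (1 - 1/23)
phi(460) = 176


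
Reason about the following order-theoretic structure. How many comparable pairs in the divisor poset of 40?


A comparable pair {a,b} has a < b or b < a in the order.
Count unordered pairs where one element is strictly below the other.
Examples: {1,2}, {1,4}, {1,5}, {1,8}, ...
Total comparable pairs: 22


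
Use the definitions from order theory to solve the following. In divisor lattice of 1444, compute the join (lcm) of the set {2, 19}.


In a divisor lattice, join = lcm (least common multiple).
Compute lcm iteratively: start with first element, then lcm(current, next).
Elements: [2, 19]
lcm(2,19) = 38
Final lcm = 38


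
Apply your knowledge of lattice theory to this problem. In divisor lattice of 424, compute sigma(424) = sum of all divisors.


sigma(n) = sum of divisors.
Divisors of 424: [1, 2, 4, 8, 53, 106, 212, 424]
Sum = 810


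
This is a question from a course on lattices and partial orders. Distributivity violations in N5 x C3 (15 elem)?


Distributive law: a ^ (b v c) = (a ^ b) v (a ^ c).
Check all 15^3 = 3375 ordered triples (a,b,c).
  e.g. a=(b,0), b=(a,0), c=(c,0): lhs=(b,0) != rhs=(a,0)
  e.g. a=(b,0), b=(a,0), c=(c,1): lhs=(b,0) != rhs=(a,0)
Total violating triples: 54


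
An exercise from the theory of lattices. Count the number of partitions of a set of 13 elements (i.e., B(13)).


B(n) = number of set partitions of an n-element set.
B(n) satisfies the recurrence: B(n+1) = sum_k C(n,k)*B(k).
B(13) = 27644437


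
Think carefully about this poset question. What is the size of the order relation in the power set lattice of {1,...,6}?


The order relation is {(a,b) : a <= b}, reflexive so it includes (a,a).
Examples: ({},{}), ({},{1,2}), ({},{1,2,3}), ({},{1,2,3,4}), ({},{1,2,3,4,5}), ...
Total ordered pairs: 729


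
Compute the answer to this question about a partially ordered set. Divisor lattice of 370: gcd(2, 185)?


Meet=gcd.
gcd(2,185)=1


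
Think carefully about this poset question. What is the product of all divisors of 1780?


Divisors of 1780: [1, 2, 4, 5, 10, 20, 89, 178, 356, 445, 890, 1780]
Product = n^(d(n)/2) = 1780^(12/2)
Product = 31806802621504000000


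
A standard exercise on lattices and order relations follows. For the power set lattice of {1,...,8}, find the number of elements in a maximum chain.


A chain is a totally ordered subset; we count the number of elements in a maximum chain.
Compute, for each element x, the size of the longest chain ending at x:
  {}: 1
  {1}: 2
  {2}: 2
  {3}: 2
  {4}: 2
  {5}: 2
  ...
A maximum chain: {} < {1} < {1,2} < {1,2,3} < {1,2,3,4} < {1,2,3,4,5} < {1,2,3,4,5,6} < {1,2,3,4,5,6,7} < {1,2,3,4,5,6,7,8}
Number of elements in the longest chain: 9


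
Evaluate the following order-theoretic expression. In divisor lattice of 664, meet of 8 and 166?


In a divisor lattice, meet = gcd (greatest common divisor).
By Euclidean algorithm or factoring: gcd(8,166) = 2


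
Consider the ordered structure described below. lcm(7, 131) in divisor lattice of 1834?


Join=lcm.
gcd(7,131)=1
lcm=917


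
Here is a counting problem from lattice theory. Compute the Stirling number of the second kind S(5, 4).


S(n,k) = k*S(n-1,k) + S(n-1,k-1).
S(4,4) = 1, S(4,3) = 6
S(5,4) = 4*1 + 6 = 4 + 6
S(5,4) = 10


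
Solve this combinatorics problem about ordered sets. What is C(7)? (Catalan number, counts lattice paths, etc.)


C(n) = C(2n, n) / (n+1).
C(14, 7) = 3432
C(7) = 3432 / 8 = 429


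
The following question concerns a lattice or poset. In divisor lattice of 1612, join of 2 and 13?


In a divisor lattice, join = lcm (least common multiple).
gcd(2,13) = 1
lcm(2,13) = 2*13/gcd = 26/1 = 26


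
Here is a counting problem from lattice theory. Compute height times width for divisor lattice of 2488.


Height = length of longest chain minus 1; width = size of largest antichain.
A maximum chain: 1 | 311 | 622 | 1244 | 2488  (height 4).
A maximum antichain: {2, 311}  (width 2).
Product = 4 * 2 = 8


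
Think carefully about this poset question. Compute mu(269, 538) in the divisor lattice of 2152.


In a divisor lattice, mu(a,b) = mu(b/a) where mu is the classical Mobius function.
b/a = 538/269 = 2
Prime factorization of 2: primes [2]
2 is squarefree with 1 prime factor(s), so mu(2) = (-1)^1 = -1


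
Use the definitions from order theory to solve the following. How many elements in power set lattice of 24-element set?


Power set = 2^n.
2^24 = 16777216


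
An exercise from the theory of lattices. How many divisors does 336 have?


Divisors of 336: [1, 2, 3, 4, 6, 7, 8, 12, 14, 16, 21, 24, 28, 42, 48, 56, 84, 112, 168, 336]
Count: 20


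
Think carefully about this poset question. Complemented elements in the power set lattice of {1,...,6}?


An element a is complemented if some b has a meet b = bottom, a join b = top.
every subset A has complement S\A, so all elements are complemented.
Complemented elements: {}, {1}, {2}, {3}, {4}, {5}, ... (58 more)
Count: 64


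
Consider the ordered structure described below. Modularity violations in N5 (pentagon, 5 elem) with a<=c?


Modular law: if a <= c then a v (b ^ c) = (a v b) ^ c.
Check all triples (a,b,c) with a <= c among 5 elements.
  e.g. a=a, b=c, c=b: lhs=a != rhs=b
Total violating triples: 1


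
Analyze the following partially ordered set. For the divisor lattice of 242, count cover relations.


A cover relation a -< b holds when a < b with no c strictly between.
Cover relations:
  1 -< 2
  1 -< 11
  2 -< 22
  11 -< 22
  11 -< 121
  22 -< 242
  121 -< 242
Total: 7


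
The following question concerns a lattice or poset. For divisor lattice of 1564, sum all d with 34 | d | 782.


Interval [34,782] in divisors of 1564: [34, 782]
Sum = 816


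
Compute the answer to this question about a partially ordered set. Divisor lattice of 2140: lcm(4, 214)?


Join=lcm.
gcd(4,214)=2
lcm=428


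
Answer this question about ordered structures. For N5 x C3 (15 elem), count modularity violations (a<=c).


Modular law: if a <= c then a v (b ^ c) = (a v b) ^ c.
Check all triples (a,b,c) with a <= c among 15 elements.
  e.g. a=(a,0), b=(c,0), c=(b,0): lhs=(a,0) != rhs=(b,0)
  e.g. a=(a,0), b=(c,1), c=(b,0): lhs=(a,0) != rhs=(b,0)
Total violating triples: 18


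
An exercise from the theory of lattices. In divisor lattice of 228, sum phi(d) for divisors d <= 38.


Divisors of 228 up to 38: [1, 2, 3, 4, 6, 12, 19, 38]
phi values: [1, 1, 2, 2, 2, 4, 18, 18]
Sum = 48


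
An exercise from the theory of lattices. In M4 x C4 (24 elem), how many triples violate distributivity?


Distributive law: a ^ (b v c) = (a ^ b) v (a ^ c).
Check all 24^3 = 13824 ordered triples (a,b,c).
  e.g. a=(a1,0), b=(a2,0), c=(a3,0): lhs=(a1,0) != rhs=(0,0)
  e.g. a=(a1,0), b=(a2,0), c=(a3,1): lhs=(a1,0) != rhs=(0,0)
Total violating triples: 1536


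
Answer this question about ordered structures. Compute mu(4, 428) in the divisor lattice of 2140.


In a divisor lattice, mu(a,b) = mu(b/a) where mu is the classical Mobius function.
b/a = 428/4 = 107
Prime factorization of 107: primes [107]
107 is squarefree with 1 prime factor(s), so mu(107) = (-1)^1 = -1


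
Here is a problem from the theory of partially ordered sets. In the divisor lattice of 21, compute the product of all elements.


Divisors of 21: [1, 3, 7, 21]
Product = n^(d(n)/2) = 21^(4/2)
Product = 441


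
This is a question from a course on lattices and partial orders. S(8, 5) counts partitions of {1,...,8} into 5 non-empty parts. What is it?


S(n,k) = k*S(n-1,k) + S(n-1,k-1).
S(7,5) = 140, S(7,4) = 350
S(8,5) = 5*140 + 350 = 700 + 350
S(8,5) = 1050


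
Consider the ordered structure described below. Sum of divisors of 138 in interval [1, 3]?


Interval [1,3] in divisors of 138: [1, 3]
Sum = 4


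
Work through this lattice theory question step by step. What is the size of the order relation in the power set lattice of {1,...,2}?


The order relation is {(a,b) : a <= b}, reflexive so it includes (a,a).
Examples: ({},{}), ({},{1,2}), ({},{1}), ({},{2}), ({1,2},{1,2}), ...
Total ordered pairs: 9


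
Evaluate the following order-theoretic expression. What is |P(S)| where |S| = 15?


Power set = 2^n.
2^15 = 32768


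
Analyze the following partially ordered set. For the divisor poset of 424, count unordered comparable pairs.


A comparable pair {a,b} has a < b or b < a in the order.
Count unordered pairs where one element is strictly below the other.
Examples: {1,2}, {1,4}, {1,8}, {1,53}, ...
Total comparable pairs: 22


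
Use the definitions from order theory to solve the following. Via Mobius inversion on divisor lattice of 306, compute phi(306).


phi(n) = n * prod_{p|n} (1 - 1/p).
Prime divisors of 306: [2, 3, 17]
phi(306) = 306 * (1 - 1/2) * (1 - 1/3) * (1 - 1/17)
phi(306) = 96


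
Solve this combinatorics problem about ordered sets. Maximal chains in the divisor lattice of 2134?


A maximal chain goes from the minimum element to a maximal element via cover relations.
Counting all min-to-max paths in the cover graph.
Total maximal chains: 6


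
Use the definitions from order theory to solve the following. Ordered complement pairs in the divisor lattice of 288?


Complement pair (a,b): a meet b = bottom, a join b = top.
Here: gcd(a,b)=1 and lcm(a,b)=288, i.e. a*b=288 with a,b coprime.
Pairs found: (1,288), (9,32), (32,9), (288,1)
Total ordered pairs: 4


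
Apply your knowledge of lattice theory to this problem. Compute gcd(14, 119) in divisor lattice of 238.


In a divisor lattice, meet = gcd (greatest common divisor).
By Euclidean algorithm or factoring: gcd(14,119) = 7


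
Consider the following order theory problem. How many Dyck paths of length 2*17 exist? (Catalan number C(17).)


C(n) = C(2n, n) / (n+1).
C(34, 17) = 2333606220
C(17) = 2333606220 / 18 = 129644790


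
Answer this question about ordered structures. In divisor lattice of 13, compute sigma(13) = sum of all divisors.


sigma(n) = sum of divisors.
Divisors of 13: [1, 13]
Sum = 14


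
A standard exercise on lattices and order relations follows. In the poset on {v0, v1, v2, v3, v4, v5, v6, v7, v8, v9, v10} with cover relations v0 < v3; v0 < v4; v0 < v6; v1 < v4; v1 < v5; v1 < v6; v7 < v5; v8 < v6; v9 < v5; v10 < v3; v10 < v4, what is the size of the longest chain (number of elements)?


A chain is a totally ordered subset; we count the number of elements in a maximum chain.
Compute, for each element x, the size of the longest chain ending at x:
  v0: 1
  v1: 1
  v2: 1
  v7: 1
  v8: 1
  v9: 1
  ...
A maximum chain: v0 < v3
Number of elements in the longest chain: 2


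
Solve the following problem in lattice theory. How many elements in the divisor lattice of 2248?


Divisors of 2248: [1, 2, 4, 8, 281, 562, 1124, 2248]
Count: 8


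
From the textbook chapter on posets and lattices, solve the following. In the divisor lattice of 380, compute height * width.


Height = length of longest chain minus 1; width = size of largest antichain.
A maximum chain: 1 | 19 | 95 | 190 | 380  (height 4).
A maximum antichain: {4, 10, 38, 95}  (width 4).
Product = 4 * 4 = 16


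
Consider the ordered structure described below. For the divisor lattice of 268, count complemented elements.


An element a is complemented if some b has a meet b = bottom, a join b = top.
a is complemented iff gcd(a, n/a)=1, i.e. a is a unitary divisor of 268.
Complemented elements: 1, 4, 67, 268
Count: 4


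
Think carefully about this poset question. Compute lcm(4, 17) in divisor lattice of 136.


In a divisor lattice, join = lcm (least common multiple).
gcd(4,17) = 1
lcm(4,17) = 4*17/gcd = 68/1 = 68


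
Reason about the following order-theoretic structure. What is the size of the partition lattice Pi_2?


B(n) = number of set partitions of an n-element set.
B(n) satisfies the recurrence: B(n+1) = sum_k C(n,k)*B(k).
B(2) = 2


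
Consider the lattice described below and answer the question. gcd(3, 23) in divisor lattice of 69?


Meet=gcd.
gcd(3,23)=1


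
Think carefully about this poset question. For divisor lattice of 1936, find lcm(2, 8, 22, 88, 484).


In a divisor lattice, join = lcm (least common multiple).
Compute lcm iteratively: start with first element, then lcm(current, next).
Elements: [2, 8, 22, 88, 484]
lcm(2,8) = 8
lcm(8,22) = 88
lcm(88,88) = 88
lcm(88,484) = 968
Final lcm = 968


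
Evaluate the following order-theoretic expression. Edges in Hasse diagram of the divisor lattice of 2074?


A cover relation a -< b holds when a < b with no c strictly between.
Cover relations:
  1 -< 2
  1 -< 17
  1 -< 61
  2 -< 34
  2 -< 122
  17 -< 34
  17 -< 1037
  34 -< 2074
  ...4 more
Total: 12


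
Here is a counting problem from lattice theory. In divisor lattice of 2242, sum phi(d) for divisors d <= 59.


Divisors of 2242 up to 59: [1, 2, 19, 38, 59]
phi values: [1, 1, 18, 18, 58]
Sum = 96


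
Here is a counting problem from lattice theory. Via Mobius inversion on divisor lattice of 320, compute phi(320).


phi(n) = n * prod_{p|n} (1 - 1/p).
Prime divisors of 320: [2, 5]
phi(320) = 320 * (1 - 1/2) * (1 - 1/5)
phi(320) = 128


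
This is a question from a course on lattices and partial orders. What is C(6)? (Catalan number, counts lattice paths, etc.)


C(n) = C(2n, n) / (n+1).
C(12, 6) = 924
C(6) = 924 / 7 = 132


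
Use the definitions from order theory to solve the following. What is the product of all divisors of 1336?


Divisors of 1336: [1, 2, 4, 8, 167, 334, 668, 1336]
Product = n^(d(n)/2) = 1336^(8/2)
Product = 3185853730816


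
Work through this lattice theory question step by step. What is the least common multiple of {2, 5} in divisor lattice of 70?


In a divisor lattice, join = lcm (least common multiple).
Compute lcm iteratively: start with first element, then lcm(current, next).
Elements: [2, 5]
lcm(2,5) = 10
Final lcm = 10


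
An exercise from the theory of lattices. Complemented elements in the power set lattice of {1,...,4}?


An element a is complemented if some b has a meet b = bottom, a join b = top.
every subset A has complement S\A, so all elements are complemented.
Complemented elements: {}, {1}, {2}, {3}, {4}, {1,2}, ... (10 more)
Count: 16


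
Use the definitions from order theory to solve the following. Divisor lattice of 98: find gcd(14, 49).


In a divisor lattice, meet = gcd (greatest common divisor).
By Euclidean algorithm or factoring: gcd(14,49) = 7


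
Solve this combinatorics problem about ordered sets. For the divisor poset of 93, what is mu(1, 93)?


In a divisor lattice, mu(a,b) = mu(b/a) where mu is the classical Mobius function.
b/a = 93/1 = 93
Prime factorization of 93: primes [3, 31]
93 is squarefree with 2 prime factor(s), so mu(93) = (-1)^2 = 1


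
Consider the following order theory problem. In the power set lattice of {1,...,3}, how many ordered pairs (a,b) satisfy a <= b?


The order relation is {(a,b) : a <= b}, reflexive so it includes (a,a).
Examples: ({},{}), ({},{1,2}), ({},{1,2,3}), ({},{1,3}), ({},{1}), ...
Total ordered pairs: 27


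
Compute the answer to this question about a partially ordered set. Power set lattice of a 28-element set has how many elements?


Power set = 2^n.
2^28 = 268435456


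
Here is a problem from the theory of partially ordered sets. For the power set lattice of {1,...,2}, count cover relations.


A cover relation a -< b holds when a < b with no c strictly between.
Cover relations:
  {} -< {1}
  {} -< {2}
  {1} -< {1,2}
  {2} -< {1,2}
Total: 4


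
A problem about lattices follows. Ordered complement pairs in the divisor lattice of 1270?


Complement pair (a,b): a meet b = bottom, a join b = top.
Here: gcd(a,b)=1 and lcm(a,b)=1270, i.e. a*b=1270 with a,b coprime.
Pairs found: (1,1270), (2,635), (5,254), (10,127), ... (4 more)
Total ordered pairs: 8


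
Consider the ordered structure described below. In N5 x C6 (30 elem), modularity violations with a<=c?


Modular law: if a <= c then a v (b ^ c) = (a v b) ^ c.
Check all triples (a,b,c) with a <= c among 30 elements.
  e.g. a=(a,0), b=(c,0), c=(b,0): lhs=(a,0) != rhs=(b,0)
  e.g. a=(a,0), b=(c,1), c=(b,0): lhs=(a,0) != rhs=(b,0)
Total violating triples: 126


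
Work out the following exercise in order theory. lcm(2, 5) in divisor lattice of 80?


Join=lcm.
gcd(2,5)=1
lcm=10


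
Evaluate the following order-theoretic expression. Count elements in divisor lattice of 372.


Divisors of 372: [1, 2, 3, 4, 6, 12, 31, 62, 93, 124, 186, 372]
Count: 12


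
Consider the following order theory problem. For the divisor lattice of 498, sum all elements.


sigma(n) = sum of divisors.
Divisors of 498: [1, 2, 3, 6, 83, 166, 249, 498]
Sum = 1008


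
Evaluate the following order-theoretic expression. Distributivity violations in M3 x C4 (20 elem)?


Distributive law: a ^ (b v c) = (a ^ b) v (a ^ c).
Check all 20^3 = 8000 ordered triples (a,b,c).
  e.g. a=(a1,0), b=(a2,0), c=(a3,0): lhs=(a1,0) != rhs=(0,0)
  e.g. a=(a1,0), b=(a2,0), c=(a3,1): lhs=(a1,0) != rhs=(0,0)
Total violating triples: 384


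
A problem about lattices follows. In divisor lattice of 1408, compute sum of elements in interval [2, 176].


Interval [2,176] in divisors of 1408: [2, 4, 8, 16, 22, 44, 88, 176]
Sum = 360


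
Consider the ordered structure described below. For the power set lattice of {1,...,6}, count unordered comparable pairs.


A comparable pair {a,b} has a < b or b < a in the order.
Count unordered pairs where one element is strictly below the other.
Examples: {{},{1}}, {{},{2}}, {{},{3}}, {{},{4}}, ...
Total comparable pairs: 665


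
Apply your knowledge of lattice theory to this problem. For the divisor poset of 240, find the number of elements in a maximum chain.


A chain is a totally ordered subset; we count the number of elements in a maximum chain.
Compute, for each element x, the size of the longest chain ending at x:
  1: 1
  2: 2
  3: 2
  5: 2
  4: 3
  6: 3
  ...
A maximum chain: 1 < 2 < 4 < 8 < 16 < 48 < 240
Number of elements in the longest chain: 7


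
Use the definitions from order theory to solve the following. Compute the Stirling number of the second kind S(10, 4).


S(n,k) = k*S(n-1,k) + S(n-1,k-1).
S(9,4) = 7770, S(9,3) = 3025
S(10,4) = 4*7770 + 3025 = 31080 + 3025
S(10,4) = 34105


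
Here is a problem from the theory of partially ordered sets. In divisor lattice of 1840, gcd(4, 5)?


Meet=gcd.
gcd(4,5)=1


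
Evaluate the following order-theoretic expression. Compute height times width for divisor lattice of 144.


Height = length of longest chain minus 1; width = size of largest antichain.
A maximum chain: 1 | 3 | 9 | 18 | 36 | 72 | 144  (height 6).
A maximum antichain: {4, 6, 9}  (width 3).
Product = 6 * 3 = 18


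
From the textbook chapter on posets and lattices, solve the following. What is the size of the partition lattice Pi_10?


B(n) = number of set partitions of an n-element set.
B(n) satisfies the recurrence: B(n+1) = sum_k C(n,k)*B(k).
B(10) = 115975


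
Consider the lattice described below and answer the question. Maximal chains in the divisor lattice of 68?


A maximal chain goes from the minimum element to a maximal element via cover relations.
Counting all min-to-max paths in the cover graph.
Total maximal chains: 3


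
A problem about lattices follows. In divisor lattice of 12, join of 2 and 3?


In a divisor lattice, join = lcm (least common multiple).
gcd(2,3) = 1
lcm(2,3) = 2*3/gcd = 6/1 = 6


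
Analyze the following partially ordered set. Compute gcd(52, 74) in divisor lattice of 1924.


In a divisor lattice, meet = gcd (greatest common divisor).
By Euclidean algorithm or factoring: gcd(52,74) = 2


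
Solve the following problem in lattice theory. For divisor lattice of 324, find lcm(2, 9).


In a divisor lattice, join = lcm (least common multiple).
Compute lcm iteratively: start with first element, then lcm(current, next).
Elements: [2, 9]
lcm(2,9) = 18
Final lcm = 18


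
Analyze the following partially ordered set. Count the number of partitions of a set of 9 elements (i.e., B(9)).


B(n) = number of set partitions of an n-element set.
B(n) satisfies the recurrence: B(n+1) = sum_k C(n,k)*B(k).
B(9) = 21147


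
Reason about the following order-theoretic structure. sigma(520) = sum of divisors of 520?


sigma(n) = sum of divisors.
Divisors of 520: [1, 2, 4, 5, 8, 10, 13, 20, 26, 40, 52, 65, 104, 130, 260, 520]
Sum = 1260


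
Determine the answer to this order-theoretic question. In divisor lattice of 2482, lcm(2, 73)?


Join=lcm.
gcd(2,73)=1
lcm=146


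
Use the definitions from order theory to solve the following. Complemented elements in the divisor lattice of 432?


An element a is complemented if some b has a meet b = bottom, a join b = top.
a is complemented iff gcd(a, n/a)=1, i.e. a is a unitary divisor of 432.
Complemented elements: 1, 16, 27, 432
Count: 4


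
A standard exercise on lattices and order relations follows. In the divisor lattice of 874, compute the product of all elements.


Divisors of 874: [1, 2, 19, 23, 38, 46, 437, 874]
Product = n^(d(n)/2) = 874^(8/2)
Product = 583506543376


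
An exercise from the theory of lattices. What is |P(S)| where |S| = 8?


Power set = 2^n.
2^8 = 256


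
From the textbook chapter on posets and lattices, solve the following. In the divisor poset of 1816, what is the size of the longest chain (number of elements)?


A chain is a totally ordered subset; we count the number of elements in a maximum chain.
Compute, for each element x, the size of the longest chain ending at x:
  1: 1
  2: 2
  227: 2
  4: 3
  8: 4
  454: 3
  ...
A maximum chain: 1 < 2 < 4 < 8 < 1816
Number of elements in the longest chain: 5


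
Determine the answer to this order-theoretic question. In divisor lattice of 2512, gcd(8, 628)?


Meet=gcd.
gcd(8,628)=4


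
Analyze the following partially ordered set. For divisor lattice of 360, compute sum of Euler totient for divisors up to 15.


Divisors of 360 up to 15: [1, 2, 3, 4, 5, 6, 8, 9, 10, 12, 15]
phi values: [1, 1, 2, 2, 4, 2, 4, 6, 4, 4, 8]
Sum = 38


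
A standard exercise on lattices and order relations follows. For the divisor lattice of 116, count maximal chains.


A maximal chain goes from the minimum element to a maximal element via cover relations.
Counting all min-to-max paths in the cover graph.
Total maximal chains: 3


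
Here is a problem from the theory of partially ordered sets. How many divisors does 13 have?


Divisors of 13: [1, 13]
Count: 2


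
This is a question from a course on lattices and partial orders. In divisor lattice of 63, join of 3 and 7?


In a divisor lattice, join = lcm (least common multiple).
gcd(3,7) = 1
lcm(3,7) = 3*7/gcd = 21/1 = 21


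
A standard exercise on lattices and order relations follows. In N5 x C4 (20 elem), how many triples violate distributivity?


Distributive law: a ^ (b v c) = (a ^ b) v (a ^ c).
Check all 20^3 = 8000 ordered triples (a,b,c).
  e.g. a=(b,0), b=(a,0), c=(c,0): lhs=(b,0) != rhs=(a,0)
  e.g. a=(b,0), b=(a,0), c=(c,1): lhs=(b,0) != rhs=(a,0)
Total violating triples: 128


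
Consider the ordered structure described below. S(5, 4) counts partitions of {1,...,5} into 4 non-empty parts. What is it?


S(n,k) = k*S(n-1,k) + S(n-1,k-1).
S(4,4) = 1, S(4,3) = 6
S(5,4) = 4*1 + 6 = 4 + 6
S(5,4) = 10


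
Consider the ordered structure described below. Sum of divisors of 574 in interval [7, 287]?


Interval [7,287] in divisors of 574: [7, 287]
Sum = 294


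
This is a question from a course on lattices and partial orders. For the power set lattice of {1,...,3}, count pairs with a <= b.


The order relation is {(a,b) : a <= b}, reflexive so it includes (a,a).
Examples: ({},{}), ({},{1,2}), ({},{1,2,3}), ({},{1,3}), ({},{1}), ...
Total ordered pairs: 27


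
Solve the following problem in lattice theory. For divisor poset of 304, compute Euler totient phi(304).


phi(n) = n * prod_{p|n} (1 - 1/p).
Prime divisors of 304: [2, 19]
phi(304) = 304 * (1 - 1/2) * (1 - 1/19)
phi(304) = 144


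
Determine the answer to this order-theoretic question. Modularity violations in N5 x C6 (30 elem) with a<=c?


Modular law: if a <= c then a v (b ^ c) = (a v b) ^ c.
Check all triples (a,b,c) with a <= c among 30 elements.
  e.g. a=(a,0), b=(c,0), c=(b,0): lhs=(a,0) != rhs=(b,0)
  e.g. a=(a,0), b=(c,1), c=(b,0): lhs=(a,0) != rhs=(b,0)
Total violating triples: 126


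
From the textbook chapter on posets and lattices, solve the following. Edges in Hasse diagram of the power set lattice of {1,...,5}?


A cover relation a -< b holds when a < b with no c strictly between.
Cover relations:
  {} -< {1}
  {} -< {2}
  {} -< {3}
  {} -< {4}
  {} -< {5}
  {1} -< {1,2}
  {1} -< {1,3}
  {1} -< {1,4}
  ...72 more
Total: 80


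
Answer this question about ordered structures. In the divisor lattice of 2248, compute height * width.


Height = length of longest chain minus 1; width = size of largest antichain.
A maximum chain: 1 | 281 | 562 | 1124 | 2248  (height 4).
A maximum antichain: {2, 281}  (width 2).
Product = 4 * 2 = 8


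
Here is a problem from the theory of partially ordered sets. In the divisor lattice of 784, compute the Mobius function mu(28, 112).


In a divisor lattice, mu(a,b) = mu(b/a) where mu is the classical Mobius function.
b/a = 112/28 = 4
Prime factorization of 4: primes [2]
4 is not squarefree, so mu(4) = 0


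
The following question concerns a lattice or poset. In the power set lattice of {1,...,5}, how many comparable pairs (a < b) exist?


A comparable pair {a,b} has a < b or b < a in the order.
Count unordered pairs where one element is strictly below the other.
Examples: {{},{1}}, {{},{2}}, {{},{3}}, {{},{4}}, ...
Total comparable pairs: 211


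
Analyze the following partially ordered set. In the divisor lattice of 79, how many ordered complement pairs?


Complement pair (a,b): a meet b = bottom, a join b = top.
Here: gcd(a,b)=1 and lcm(a,b)=79, i.e. a*b=79 with a,b coprime.
Pairs found: (1,79), (79,1)
Total ordered pairs: 2


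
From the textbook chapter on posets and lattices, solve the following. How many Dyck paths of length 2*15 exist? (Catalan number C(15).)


C(n) = C(2n, n) / (n+1).
C(30, 15) = 155117520
C(15) = 155117520 / 16 = 9694845


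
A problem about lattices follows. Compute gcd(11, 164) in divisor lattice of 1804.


In a divisor lattice, meet = gcd (greatest common divisor).
By Euclidean algorithm or factoring: gcd(11,164) = 1


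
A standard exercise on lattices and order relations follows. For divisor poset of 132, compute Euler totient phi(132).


phi(n) = n * prod_{p|n} (1 - 1/p).
Prime divisors of 132: [2, 3, 11]
phi(132) = 132 * (1 - 1/2) * (1 - 1/3) * (1 - 1/11)
phi(132) = 40


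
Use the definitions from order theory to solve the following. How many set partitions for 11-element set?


B(n) = number of set partitions of an n-element set.
B(n) satisfies the recurrence: B(n+1) = sum_k C(n,k)*B(k).
B(11) = 678570


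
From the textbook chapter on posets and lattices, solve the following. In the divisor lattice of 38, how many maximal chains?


A maximal chain goes from the minimum element to a maximal element via cover relations.
Counting all min-to-max paths in the cover graph.
Total maximal chains: 2


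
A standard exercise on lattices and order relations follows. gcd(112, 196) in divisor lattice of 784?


Meet=gcd.
gcd(112,196)=28


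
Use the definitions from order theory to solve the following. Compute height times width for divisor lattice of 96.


Height = length of longest chain minus 1; width = size of largest antichain.
A maximum chain: 1 | 3 | 6 | 12 | 24 | 48 | 96  (height 6).
A maximum antichain: {2, 3}  (width 2).
Product = 6 * 2 = 12


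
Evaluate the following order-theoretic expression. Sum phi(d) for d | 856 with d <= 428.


Divisors of 856 up to 428: [1, 2, 4, 8, 107, 214, 428]
phi values: [1, 1, 2, 4, 106, 106, 212]
Sum = 432


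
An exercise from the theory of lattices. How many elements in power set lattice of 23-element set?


Power set = 2^n.
2^23 = 8388608


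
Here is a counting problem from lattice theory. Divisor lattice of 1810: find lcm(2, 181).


In a divisor lattice, join = lcm (least common multiple).
gcd(2,181) = 1
lcm(2,181) = 2*181/gcd = 362/1 = 362


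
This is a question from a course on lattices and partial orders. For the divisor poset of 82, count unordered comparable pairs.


A comparable pair {a,b} has a < b or b < a in the order.
Count unordered pairs where one element is strictly below the other.
Examples: {1,2}, {1,41}, {1,82}, {2,82}, ...
Total comparable pairs: 5


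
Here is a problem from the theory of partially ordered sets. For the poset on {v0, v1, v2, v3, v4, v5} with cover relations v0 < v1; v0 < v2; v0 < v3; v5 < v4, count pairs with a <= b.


The order relation is {(a,b) : a <= b}, reflexive so it includes (a,a).
Examples: (v0,v0), (v0,v1), (v0,v2), (v0,v3), (v1,v1), ...
Total ordered pairs: 10
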